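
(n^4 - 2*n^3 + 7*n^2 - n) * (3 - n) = -n^5 + 5*n^4 - 13*n^3 + 22*n^2 - 3*n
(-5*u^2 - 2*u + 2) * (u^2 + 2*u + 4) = -5*u^4 - 12*u^3 - 22*u^2 - 4*u + 8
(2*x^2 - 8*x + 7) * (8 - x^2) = -2*x^4 + 8*x^3 + 9*x^2 - 64*x + 56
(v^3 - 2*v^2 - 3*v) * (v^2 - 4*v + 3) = v^5 - 6*v^4 + 8*v^3 + 6*v^2 - 9*v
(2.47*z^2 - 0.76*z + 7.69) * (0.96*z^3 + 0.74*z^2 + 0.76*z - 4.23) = 2.3712*z^5 + 1.0982*z^4 + 8.6972*z^3 - 5.3351*z^2 + 9.0592*z - 32.5287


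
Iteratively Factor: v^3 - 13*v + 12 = (v - 3)*(v^2 + 3*v - 4) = (v - 3)*(v + 4)*(v - 1)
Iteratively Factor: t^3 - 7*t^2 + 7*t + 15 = (t + 1)*(t^2 - 8*t + 15) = (t - 5)*(t + 1)*(t - 3)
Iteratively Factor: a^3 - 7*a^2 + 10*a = (a - 2)*(a^2 - 5*a) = (a - 5)*(a - 2)*(a)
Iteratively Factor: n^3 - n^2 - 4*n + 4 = (n + 2)*(n^2 - 3*n + 2) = (n - 1)*(n + 2)*(n - 2)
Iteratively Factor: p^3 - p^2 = (p)*(p^2 - p) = p*(p - 1)*(p)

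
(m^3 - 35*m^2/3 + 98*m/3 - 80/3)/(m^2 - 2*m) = m - 29/3 + 40/(3*m)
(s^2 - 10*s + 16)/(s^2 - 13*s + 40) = (s - 2)/(s - 5)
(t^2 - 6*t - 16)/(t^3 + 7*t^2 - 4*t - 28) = (t - 8)/(t^2 + 5*t - 14)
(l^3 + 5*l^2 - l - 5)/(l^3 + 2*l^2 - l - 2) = (l + 5)/(l + 2)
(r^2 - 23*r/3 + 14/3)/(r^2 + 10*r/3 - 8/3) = (r - 7)/(r + 4)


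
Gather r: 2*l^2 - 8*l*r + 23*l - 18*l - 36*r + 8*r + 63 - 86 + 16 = 2*l^2 + 5*l + r*(-8*l - 28) - 7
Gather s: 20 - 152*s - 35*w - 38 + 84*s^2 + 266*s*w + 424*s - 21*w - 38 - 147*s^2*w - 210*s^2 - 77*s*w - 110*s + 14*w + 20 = s^2*(-147*w - 126) + s*(189*w + 162) - 42*w - 36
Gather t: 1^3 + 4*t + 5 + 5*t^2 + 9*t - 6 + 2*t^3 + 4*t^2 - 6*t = 2*t^3 + 9*t^2 + 7*t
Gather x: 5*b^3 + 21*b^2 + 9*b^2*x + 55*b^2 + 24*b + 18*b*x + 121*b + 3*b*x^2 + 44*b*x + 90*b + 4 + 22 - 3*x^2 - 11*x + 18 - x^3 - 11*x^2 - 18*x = 5*b^3 + 76*b^2 + 235*b - x^3 + x^2*(3*b - 14) + x*(9*b^2 + 62*b - 29) + 44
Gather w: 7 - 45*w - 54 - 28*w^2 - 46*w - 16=-28*w^2 - 91*w - 63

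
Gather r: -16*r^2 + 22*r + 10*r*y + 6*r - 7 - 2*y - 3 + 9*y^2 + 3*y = -16*r^2 + r*(10*y + 28) + 9*y^2 + y - 10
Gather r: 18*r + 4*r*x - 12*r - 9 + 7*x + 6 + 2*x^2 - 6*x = r*(4*x + 6) + 2*x^2 + x - 3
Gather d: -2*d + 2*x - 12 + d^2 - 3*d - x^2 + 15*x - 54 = d^2 - 5*d - x^2 + 17*x - 66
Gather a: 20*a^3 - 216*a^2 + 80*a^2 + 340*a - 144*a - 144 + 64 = 20*a^3 - 136*a^2 + 196*a - 80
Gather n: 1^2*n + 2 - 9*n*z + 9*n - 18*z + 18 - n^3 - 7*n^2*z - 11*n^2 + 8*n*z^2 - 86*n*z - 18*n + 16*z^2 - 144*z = -n^3 + n^2*(-7*z - 11) + n*(8*z^2 - 95*z - 8) + 16*z^2 - 162*z + 20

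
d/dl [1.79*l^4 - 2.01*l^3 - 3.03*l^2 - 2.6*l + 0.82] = 7.16*l^3 - 6.03*l^2 - 6.06*l - 2.6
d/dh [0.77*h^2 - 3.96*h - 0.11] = 1.54*h - 3.96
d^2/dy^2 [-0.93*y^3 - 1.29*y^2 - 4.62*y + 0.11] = -5.58*y - 2.58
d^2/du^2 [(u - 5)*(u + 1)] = 2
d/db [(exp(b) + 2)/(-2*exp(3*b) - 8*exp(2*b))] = (exp(2*b) + 5*exp(b) + 8)*exp(-2*b)/(exp(2*b) + 8*exp(b) + 16)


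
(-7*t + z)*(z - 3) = -7*t*z + 21*t + z^2 - 3*z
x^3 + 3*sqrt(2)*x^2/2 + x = x*(x + sqrt(2)/2)*(x + sqrt(2))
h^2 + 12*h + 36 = (h + 6)^2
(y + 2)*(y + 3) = y^2 + 5*y + 6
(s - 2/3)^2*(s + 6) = s^3 + 14*s^2/3 - 68*s/9 + 8/3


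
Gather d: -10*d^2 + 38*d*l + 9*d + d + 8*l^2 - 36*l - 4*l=-10*d^2 + d*(38*l + 10) + 8*l^2 - 40*l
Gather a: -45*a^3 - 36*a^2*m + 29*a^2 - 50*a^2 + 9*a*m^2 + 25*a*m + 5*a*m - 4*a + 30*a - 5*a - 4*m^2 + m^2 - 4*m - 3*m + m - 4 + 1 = -45*a^3 + a^2*(-36*m - 21) + a*(9*m^2 + 30*m + 21) - 3*m^2 - 6*m - 3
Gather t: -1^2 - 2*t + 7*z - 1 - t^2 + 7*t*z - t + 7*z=-t^2 + t*(7*z - 3) + 14*z - 2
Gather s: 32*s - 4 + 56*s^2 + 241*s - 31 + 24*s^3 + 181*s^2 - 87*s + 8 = 24*s^3 + 237*s^2 + 186*s - 27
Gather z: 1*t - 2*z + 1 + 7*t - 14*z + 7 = 8*t - 16*z + 8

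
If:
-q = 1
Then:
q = -1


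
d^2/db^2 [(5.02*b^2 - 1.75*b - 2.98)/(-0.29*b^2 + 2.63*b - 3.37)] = (4.44089209850063e-16*b^4 - 7.36315799999999*b^3 + 30.939984*b^2 - 23.898726*b - 47.60241)/(0.024389*b^6 - 0.663549*b^5 + 6.867954*b^4 - 33.613241*b^3 + 79.810362*b^2 - 89.605941*b + 38.272753)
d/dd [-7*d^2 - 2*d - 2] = -14*d - 2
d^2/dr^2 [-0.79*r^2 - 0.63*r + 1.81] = -1.58000000000000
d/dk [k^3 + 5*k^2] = k*(3*k + 10)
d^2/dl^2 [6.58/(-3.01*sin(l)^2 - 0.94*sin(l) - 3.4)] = (238.461832*sin(l)^4 + 55.852356*sin(l)^3 - 621.23754*sin(l)^2 - 132.734392*sin(l) + 123.051264)/(3.01*sin(l)^2 + 0.94*sin(l) + 3.4)^3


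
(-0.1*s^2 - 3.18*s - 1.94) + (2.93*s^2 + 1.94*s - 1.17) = 2.83*s^2 - 1.24*s - 3.11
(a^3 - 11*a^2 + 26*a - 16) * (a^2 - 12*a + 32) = a^5 - 23*a^4 + 190*a^3 - 680*a^2 + 1024*a - 512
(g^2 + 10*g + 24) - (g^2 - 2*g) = 12*g + 24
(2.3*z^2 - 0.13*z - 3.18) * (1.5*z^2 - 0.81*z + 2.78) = 3.45*z^4 - 2.058*z^3 + 1.7293*z^2 + 2.2144*z - 8.8404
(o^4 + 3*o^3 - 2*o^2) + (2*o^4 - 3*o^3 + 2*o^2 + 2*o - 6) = 3*o^4 + 2*o - 6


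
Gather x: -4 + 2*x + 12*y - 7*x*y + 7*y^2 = x*(2 - 7*y) + 7*y^2 + 12*y - 4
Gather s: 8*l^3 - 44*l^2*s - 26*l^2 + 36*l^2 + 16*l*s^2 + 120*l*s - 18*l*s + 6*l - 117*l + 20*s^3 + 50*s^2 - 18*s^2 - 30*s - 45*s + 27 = 8*l^3 + 10*l^2 - 111*l + 20*s^3 + s^2*(16*l + 32) + s*(-44*l^2 + 102*l - 75) + 27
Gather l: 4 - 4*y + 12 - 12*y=16 - 16*y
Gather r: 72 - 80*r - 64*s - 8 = -80*r - 64*s + 64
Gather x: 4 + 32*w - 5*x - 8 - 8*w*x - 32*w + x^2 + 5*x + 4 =-8*w*x + x^2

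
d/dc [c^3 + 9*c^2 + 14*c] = 3*c^2 + 18*c + 14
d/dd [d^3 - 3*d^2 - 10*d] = 3*d^2 - 6*d - 10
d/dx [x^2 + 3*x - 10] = 2*x + 3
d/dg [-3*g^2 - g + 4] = -6*g - 1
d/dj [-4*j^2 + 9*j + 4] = 9 - 8*j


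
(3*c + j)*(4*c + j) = 12*c^2 + 7*c*j + j^2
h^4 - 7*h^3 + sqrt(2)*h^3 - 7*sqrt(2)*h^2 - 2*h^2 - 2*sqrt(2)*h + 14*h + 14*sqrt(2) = (h - 7)*(h - sqrt(2))*(h + sqrt(2))^2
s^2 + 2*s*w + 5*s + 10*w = (s + 5)*(s + 2*w)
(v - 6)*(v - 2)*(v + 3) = v^3 - 5*v^2 - 12*v + 36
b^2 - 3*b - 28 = (b - 7)*(b + 4)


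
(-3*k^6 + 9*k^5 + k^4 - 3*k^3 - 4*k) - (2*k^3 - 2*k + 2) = -3*k^6 + 9*k^5 + k^4 - 5*k^3 - 2*k - 2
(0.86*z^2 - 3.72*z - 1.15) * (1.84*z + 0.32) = 1.5824*z^3 - 6.5696*z^2 - 3.3064*z - 0.368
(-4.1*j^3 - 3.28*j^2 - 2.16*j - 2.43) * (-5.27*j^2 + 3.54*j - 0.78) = 21.607*j^5 + 2.7716*j^4 + 2.97*j^3 + 7.7181*j^2 - 6.9174*j + 1.8954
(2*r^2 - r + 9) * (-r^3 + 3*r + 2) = -2*r^5 + r^4 - 3*r^3 + r^2 + 25*r + 18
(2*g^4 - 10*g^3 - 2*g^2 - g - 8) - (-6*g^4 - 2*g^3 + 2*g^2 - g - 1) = 8*g^4 - 8*g^3 - 4*g^2 - 7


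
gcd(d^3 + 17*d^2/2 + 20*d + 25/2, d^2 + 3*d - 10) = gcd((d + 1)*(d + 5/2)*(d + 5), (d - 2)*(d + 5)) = d + 5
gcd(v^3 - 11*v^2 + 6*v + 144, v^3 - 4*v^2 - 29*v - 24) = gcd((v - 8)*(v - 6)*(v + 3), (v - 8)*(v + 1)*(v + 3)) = v^2 - 5*v - 24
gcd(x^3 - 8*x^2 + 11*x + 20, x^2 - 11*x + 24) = 1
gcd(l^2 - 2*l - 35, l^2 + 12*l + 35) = l + 5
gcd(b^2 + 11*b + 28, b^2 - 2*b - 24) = b + 4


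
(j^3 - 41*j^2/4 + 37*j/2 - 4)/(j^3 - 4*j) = (j^2 - 33*j/4 + 2)/(j*(j + 2))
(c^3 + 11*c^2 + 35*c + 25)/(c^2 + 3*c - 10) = (c^2 + 6*c + 5)/(c - 2)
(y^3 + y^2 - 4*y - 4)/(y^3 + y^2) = 1 - 4/y^2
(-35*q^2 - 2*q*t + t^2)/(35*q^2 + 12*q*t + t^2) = (-7*q + t)/(7*q + t)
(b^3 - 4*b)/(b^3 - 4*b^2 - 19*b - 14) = b*(b - 2)/(b^2 - 6*b - 7)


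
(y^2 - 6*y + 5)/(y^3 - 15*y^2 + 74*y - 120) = (y - 1)/(y^2 - 10*y + 24)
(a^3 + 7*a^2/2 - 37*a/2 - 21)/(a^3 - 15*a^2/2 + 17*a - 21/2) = (a^2 + 7*a + 6)/(a^2 - 4*a + 3)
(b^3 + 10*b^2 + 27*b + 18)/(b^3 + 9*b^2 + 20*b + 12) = (b + 3)/(b + 2)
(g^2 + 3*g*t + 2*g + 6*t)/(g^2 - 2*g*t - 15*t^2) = (-g - 2)/(-g + 5*t)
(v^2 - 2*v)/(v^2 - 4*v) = (v - 2)/(v - 4)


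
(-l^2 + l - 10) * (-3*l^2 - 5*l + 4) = 3*l^4 + 2*l^3 + 21*l^2 + 54*l - 40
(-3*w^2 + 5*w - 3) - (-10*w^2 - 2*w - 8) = 7*w^2 + 7*w + 5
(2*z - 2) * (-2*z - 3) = -4*z^2 - 2*z + 6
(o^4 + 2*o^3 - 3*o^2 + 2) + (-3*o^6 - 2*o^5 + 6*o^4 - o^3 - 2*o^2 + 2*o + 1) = -3*o^6 - 2*o^5 + 7*o^4 + o^3 - 5*o^2 + 2*o + 3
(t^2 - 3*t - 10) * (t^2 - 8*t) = t^4 - 11*t^3 + 14*t^2 + 80*t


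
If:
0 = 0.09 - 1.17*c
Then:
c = 0.08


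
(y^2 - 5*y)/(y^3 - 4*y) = (y - 5)/(y^2 - 4)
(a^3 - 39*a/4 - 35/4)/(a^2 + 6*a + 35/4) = (2*a^2 - 5*a - 7)/(2*a + 7)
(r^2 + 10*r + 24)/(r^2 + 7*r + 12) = (r + 6)/(r + 3)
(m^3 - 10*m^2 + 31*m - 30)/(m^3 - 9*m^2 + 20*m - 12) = (m^2 - 8*m + 15)/(m^2 - 7*m + 6)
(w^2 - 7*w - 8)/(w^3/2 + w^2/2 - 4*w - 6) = 2*(w^2 - 7*w - 8)/(w^3 + w^2 - 8*w - 12)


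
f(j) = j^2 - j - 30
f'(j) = 2*j - 1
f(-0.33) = -29.56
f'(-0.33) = -1.66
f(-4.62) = -4.04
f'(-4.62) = -10.24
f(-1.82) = -24.87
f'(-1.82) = -4.64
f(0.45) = -30.25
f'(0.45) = -0.10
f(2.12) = -27.63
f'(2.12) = 3.24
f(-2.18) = -23.07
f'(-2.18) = -5.36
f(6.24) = 2.70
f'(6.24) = 11.48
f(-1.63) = -25.71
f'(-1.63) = -4.26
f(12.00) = 102.00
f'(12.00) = 23.00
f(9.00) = 42.00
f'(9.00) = 17.00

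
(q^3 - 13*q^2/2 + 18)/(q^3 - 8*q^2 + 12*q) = (q + 3/2)/q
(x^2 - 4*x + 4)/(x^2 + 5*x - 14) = (x - 2)/(x + 7)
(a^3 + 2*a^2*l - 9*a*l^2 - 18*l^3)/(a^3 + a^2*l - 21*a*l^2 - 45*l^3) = (a^2 - a*l - 6*l^2)/(a^2 - 2*a*l - 15*l^2)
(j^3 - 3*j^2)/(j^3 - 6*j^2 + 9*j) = j/(j - 3)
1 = 1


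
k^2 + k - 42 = (k - 6)*(k + 7)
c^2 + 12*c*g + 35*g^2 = (c + 5*g)*(c + 7*g)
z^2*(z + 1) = z^3 + z^2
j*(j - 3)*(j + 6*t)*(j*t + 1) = j^4*t + 6*j^3*t^2 - 3*j^3*t + j^3 - 18*j^2*t^2 + 6*j^2*t - 3*j^2 - 18*j*t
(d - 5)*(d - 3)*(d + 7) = d^3 - d^2 - 41*d + 105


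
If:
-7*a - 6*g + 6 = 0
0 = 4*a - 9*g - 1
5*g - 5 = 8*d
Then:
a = 20/29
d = -175/348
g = 17/87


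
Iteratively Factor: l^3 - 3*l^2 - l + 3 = (l + 1)*(l^2 - 4*l + 3) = (l - 1)*(l + 1)*(l - 3)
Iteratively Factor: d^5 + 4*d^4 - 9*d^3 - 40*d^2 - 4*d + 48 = (d + 2)*(d^4 + 2*d^3 - 13*d^2 - 14*d + 24) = (d - 3)*(d + 2)*(d^3 + 5*d^2 + 2*d - 8) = (d - 3)*(d + 2)^2*(d^2 + 3*d - 4) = (d - 3)*(d + 2)^2*(d + 4)*(d - 1)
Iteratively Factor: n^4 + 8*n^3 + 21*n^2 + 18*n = (n + 3)*(n^3 + 5*n^2 + 6*n) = (n + 2)*(n + 3)*(n^2 + 3*n) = (n + 2)*(n + 3)^2*(n)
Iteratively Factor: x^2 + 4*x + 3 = (x + 1)*(x + 3)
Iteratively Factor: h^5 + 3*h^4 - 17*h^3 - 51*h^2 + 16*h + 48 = (h + 3)*(h^4 - 17*h^2 + 16) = (h + 1)*(h + 3)*(h^3 - h^2 - 16*h + 16) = (h + 1)*(h + 3)*(h + 4)*(h^2 - 5*h + 4) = (h - 1)*(h + 1)*(h + 3)*(h + 4)*(h - 4)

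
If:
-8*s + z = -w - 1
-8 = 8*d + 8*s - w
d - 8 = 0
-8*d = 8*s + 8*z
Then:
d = 8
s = 65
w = 592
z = -73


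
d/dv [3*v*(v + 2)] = 6*v + 6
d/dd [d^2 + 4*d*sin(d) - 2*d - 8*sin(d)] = 4*d*cos(d) + 2*d + 4*sin(d) - 8*cos(d) - 2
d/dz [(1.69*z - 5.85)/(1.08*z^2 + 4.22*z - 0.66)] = (-1.8252*z^2 + 12.636*z + 23.5716)/(1.1664*z^4 + 9.1152*z^3 + 16.3828*z^2 - 5.5704*z + 0.4356)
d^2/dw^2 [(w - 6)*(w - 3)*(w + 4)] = 6*w - 10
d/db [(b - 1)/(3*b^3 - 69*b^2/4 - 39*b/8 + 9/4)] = 8*(-16*b^3 + 70*b^2 - 92*b - 7)/(3*(64*b^6 - 736*b^5 + 1908*b^4 + 1292*b^3 - 383*b^2 - 156*b + 36))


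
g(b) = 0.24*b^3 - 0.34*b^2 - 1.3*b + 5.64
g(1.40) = 3.81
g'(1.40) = -0.84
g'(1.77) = -0.25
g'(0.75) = -1.40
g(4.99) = 20.51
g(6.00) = 37.44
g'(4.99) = 13.23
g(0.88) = 4.40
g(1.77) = 3.60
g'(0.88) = -1.34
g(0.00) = 5.64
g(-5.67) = -41.67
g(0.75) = 4.58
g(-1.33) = 6.20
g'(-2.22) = 3.76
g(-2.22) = 4.22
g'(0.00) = -1.30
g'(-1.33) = 0.88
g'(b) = 0.72*b^2 - 0.68*b - 1.3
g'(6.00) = 20.54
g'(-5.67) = 25.70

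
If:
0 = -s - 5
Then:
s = -5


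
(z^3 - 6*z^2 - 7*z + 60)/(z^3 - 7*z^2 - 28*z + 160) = (z^2 - 2*z - 15)/(z^2 - 3*z - 40)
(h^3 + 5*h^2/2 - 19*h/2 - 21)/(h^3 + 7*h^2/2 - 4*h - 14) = (h - 3)/(h - 2)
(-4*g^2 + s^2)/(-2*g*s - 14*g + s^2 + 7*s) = (2*g + s)/(s + 7)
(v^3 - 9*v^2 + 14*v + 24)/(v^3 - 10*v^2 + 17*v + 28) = (v - 6)/(v - 7)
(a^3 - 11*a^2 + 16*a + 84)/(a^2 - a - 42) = (a^2 - 4*a - 12)/(a + 6)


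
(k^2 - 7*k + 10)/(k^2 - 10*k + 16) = (k - 5)/(k - 8)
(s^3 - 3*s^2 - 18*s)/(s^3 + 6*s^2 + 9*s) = (s - 6)/(s + 3)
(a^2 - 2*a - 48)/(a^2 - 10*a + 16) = (a + 6)/(a - 2)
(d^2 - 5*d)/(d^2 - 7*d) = (d - 5)/(d - 7)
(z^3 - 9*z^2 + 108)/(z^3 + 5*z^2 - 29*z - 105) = (z^2 - 12*z + 36)/(z^2 + 2*z - 35)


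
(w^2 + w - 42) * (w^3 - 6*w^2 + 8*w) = w^5 - 5*w^4 - 40*w^3 + 260*w^2 - 336*w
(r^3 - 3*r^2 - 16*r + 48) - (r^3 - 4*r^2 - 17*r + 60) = r^2 + r - 12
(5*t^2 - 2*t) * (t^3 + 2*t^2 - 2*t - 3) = 5*t^5 + 8*t^4 - 14*t^3 - 11*t^2 + 6*t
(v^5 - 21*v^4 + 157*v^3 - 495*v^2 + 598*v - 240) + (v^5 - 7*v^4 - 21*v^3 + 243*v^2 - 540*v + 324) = 2*v^5 - 28*v^4 + 136*v^3 - 252*v^2 + 58*v + 84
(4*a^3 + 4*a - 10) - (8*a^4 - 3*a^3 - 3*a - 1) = -8*a^4 + 7*a^3 + 7*a - 9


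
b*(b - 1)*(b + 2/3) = b^3 - b^2/3 - 2*b/3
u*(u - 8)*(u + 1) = u^3 - 7*u^2 - 8*u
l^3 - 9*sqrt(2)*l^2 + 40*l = l*(l - 5*sqrt(2))*(l - 4*sqrt(2))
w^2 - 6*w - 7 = (w - 7)*(w + 1)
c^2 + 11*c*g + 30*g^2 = (c + 5*g)*(c + 6*g)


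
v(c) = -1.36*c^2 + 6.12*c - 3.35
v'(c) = 6.12 - 2.72*c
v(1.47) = 2.71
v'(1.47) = 2.12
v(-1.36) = -14.19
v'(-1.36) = 9.82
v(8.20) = -44.61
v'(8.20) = -16.18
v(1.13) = 1.83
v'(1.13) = 3.05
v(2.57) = 3.40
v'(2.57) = -0.87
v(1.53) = 2.83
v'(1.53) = 1.96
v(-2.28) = -24.37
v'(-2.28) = 12.32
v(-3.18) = -36.56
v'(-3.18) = 14.77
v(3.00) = 2.77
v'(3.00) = -2.04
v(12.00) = -125.75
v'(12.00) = -26.52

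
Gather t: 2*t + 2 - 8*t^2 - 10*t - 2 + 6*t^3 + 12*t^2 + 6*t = 6*t^3 + 4*t^2 - 2*t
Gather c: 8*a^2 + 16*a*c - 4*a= 8*a^2 + 16*a*c - 4*a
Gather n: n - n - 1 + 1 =0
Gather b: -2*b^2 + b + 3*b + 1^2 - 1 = -2*b^2 + 4*b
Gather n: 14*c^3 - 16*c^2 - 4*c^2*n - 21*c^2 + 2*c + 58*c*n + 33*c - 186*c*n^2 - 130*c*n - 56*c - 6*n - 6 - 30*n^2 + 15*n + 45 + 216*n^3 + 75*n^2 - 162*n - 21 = 14*c^3 - 37*c^2 - 21*c + 216*n^3 + n^2*(45 - 186*c) + n*(-4*c^2 - 72*c - 153) + 18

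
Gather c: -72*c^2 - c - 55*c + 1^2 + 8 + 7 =-72*c^2 - 56*c + 16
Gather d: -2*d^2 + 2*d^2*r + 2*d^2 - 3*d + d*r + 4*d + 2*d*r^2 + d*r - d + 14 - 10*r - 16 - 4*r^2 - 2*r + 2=2*d^2*r + d*(2*r^2 + 2*r) - 4*r^2 - 12*r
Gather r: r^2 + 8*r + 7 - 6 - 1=r^2 + 8*r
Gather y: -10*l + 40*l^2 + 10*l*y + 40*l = 40*l^2 + 10*l*y + 30*l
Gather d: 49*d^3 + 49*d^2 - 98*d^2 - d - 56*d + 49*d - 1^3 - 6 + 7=49*d^3 - 49*d^2 - 8*d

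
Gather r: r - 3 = r - 3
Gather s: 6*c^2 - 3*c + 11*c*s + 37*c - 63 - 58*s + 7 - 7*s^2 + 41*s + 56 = 6*c^2 + 34*c - 7*s^2 + s*(11*c - 17)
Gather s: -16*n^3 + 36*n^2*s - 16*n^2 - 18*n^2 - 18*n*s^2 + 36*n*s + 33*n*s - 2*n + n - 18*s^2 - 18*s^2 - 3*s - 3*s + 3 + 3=-16*n^3 - 34*n^2 - n + s^2*(-18*n - 36) + s*(36*n^2 + 69*n - 6) + 6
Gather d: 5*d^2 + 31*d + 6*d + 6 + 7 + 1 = 5*d^2 + 37*d + 14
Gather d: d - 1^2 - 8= d - 9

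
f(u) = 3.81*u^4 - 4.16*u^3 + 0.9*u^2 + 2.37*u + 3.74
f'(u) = 15.24*u^3 - 12.48*u^2 + 1.8*u + 2.37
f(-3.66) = 894.75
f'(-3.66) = -918.58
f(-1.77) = 62.83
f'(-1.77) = -124.42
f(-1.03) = 11.09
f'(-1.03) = -29.38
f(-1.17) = 16.00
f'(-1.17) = -41.23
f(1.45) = 13.23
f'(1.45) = 25.20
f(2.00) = 39.76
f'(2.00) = 77.97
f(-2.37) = 178.76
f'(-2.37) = -274.87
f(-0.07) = 3.58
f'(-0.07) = 2.18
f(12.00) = 71977.46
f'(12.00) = 24561.57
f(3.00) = 215.24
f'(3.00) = 306.93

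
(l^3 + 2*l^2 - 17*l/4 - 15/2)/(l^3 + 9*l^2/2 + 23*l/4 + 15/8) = 2*(l - 2)/(2*l + 1)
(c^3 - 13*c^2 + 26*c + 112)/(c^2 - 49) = (c^2 - 6*c - 16)/(c + 7)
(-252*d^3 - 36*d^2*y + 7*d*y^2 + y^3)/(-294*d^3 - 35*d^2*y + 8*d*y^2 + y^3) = (6*d + y)/(7*d + y)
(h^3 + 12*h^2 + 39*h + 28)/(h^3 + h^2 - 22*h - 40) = (h^2 + 8*h + 7)/(h^2 - 3*h - 10)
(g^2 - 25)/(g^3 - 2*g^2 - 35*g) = (g - 5)/(g*(g - 7))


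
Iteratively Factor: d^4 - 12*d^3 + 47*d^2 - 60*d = (d)*(d^3 - 12*d^2 + 47*d - 60) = d*(d - 5)*(d^2 - 7*d + 12) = d*(d - 5)*(d - 3)*(d - 4)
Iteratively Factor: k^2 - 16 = (k - 4)*(k + 4)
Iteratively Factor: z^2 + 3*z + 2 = (z + 1)*(z + 2)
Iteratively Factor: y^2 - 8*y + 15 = (y - 5)*(y - 3)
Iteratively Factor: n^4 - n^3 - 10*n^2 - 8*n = (n)*(n^3 - n^2 - 10*n - 8) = n*(n + 2)*(n^2 - 3*n - 4) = n*(n + 1)*(n + 2)*(n - 4)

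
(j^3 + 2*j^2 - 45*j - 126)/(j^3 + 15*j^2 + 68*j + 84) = (j^2 - 4*j - 21)/(j^2 + 9*j + 14)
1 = 1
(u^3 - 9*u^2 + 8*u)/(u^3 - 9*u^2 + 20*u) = (u^2 - 9*u + 8)/(u^2 - 9*u + 20)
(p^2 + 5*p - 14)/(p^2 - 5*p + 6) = (p + 7)/(p - 3)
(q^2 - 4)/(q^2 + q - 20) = (q^2 - 4)/(q^2 + q - 20)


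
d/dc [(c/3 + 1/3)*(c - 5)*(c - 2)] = c^2 - 4*c + 1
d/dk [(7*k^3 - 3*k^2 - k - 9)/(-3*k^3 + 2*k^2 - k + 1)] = 5*(k^4 - 4*k^3 - 11*k^2 + 6*k - 2)/(9*k^6 - 12*k^5 + 10*k^4 - 10*k^3 + 5*k^2 - 2*k + 1)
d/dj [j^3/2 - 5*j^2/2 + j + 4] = 3*j^2/2 - 5*j + 1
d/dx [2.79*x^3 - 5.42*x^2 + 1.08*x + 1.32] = 8.37*x^2 - 10.84*x + 1.08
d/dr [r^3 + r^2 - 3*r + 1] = 3*r^2 + 2*r - 3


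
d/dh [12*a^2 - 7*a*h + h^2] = -7*a + 2*h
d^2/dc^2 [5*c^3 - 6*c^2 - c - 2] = 30*c - 12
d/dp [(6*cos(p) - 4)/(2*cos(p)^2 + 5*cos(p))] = 4*(3*sin(p) - 5*sin(p)/cos(p)^2 - 4*tan(p))/(2*cos(p) + 5)^2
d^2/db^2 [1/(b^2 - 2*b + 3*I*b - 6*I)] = 2*(-b^2 + 2*b - 3*I*b + (2*b - 2 + 3*I)^2 + 6*I)/(b^2 - 2*b + 3*I*b - 6*I)^3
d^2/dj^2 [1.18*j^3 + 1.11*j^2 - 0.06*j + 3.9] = 7.08*j + 2.22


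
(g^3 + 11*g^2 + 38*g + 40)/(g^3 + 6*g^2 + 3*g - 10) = (g + 4)/(g - 1)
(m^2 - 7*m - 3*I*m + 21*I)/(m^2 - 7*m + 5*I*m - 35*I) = (m - 3*I)/(m + 5*I)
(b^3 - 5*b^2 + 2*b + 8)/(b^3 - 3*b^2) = (b^3 - 5*b^2 + 2*b + 8)/(b^2*(b - 3))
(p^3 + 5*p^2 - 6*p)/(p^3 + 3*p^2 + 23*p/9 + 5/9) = 9*p*(p^2 + 5*p - 6)/(9*p^3 + 27*p^2 + 23*p + 5)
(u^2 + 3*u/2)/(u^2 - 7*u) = (u + 3/2)/(u - 7)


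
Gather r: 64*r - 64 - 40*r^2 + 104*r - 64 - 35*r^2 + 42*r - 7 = -75*r^2 + 210*r - 135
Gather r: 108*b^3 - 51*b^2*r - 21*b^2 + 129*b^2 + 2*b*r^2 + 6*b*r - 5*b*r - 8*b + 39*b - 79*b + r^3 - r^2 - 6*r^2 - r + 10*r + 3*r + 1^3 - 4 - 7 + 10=108*b^3 + 108*b^2 - 48*b + r^3 + r^2*(2*b - 7) + r*(-51*b^2 + b + 12)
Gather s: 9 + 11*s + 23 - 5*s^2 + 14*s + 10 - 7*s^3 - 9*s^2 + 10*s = -7*s^3 - 14*s^2 + 35*s + 42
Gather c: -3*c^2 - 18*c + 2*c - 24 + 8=-3*c^2 - 16*c - 16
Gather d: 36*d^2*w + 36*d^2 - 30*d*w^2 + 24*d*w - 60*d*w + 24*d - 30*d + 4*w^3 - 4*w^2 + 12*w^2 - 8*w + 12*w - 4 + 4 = d^2*(36*w + 36) + d*(-30*w^2 - 36*w - 6) + 4*w^3 + 8*w^2 + 4*w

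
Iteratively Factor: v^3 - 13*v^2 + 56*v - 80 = (v - 4)*(v^2 - 9*v + 20) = (v - 4)^2*(v - 5)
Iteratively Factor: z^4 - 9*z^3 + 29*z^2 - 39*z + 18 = (z - 3)*(z^3 - 6*z^2 + 11*z - 6) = (z - 3)*(z - 1)*(z^2 - 5*z + 6) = (z - 3)^2*(z - 1)*(z - 2)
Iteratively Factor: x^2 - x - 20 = (x + 4)*(x - 5)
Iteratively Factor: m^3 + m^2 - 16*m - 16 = (m + 4)*(m^2 - 3*m - 4) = (m - 4)*(m + 4)*(m + 1)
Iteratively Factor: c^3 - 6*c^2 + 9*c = (c - 3)*(c^2 - 3*c) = (c - 3)^2*(c)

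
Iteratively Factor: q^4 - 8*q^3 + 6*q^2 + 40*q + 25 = (q - 5)*(q^3 - 3*q^2 - 9*q - 5) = (q - 5)*(q + 1)*(q^2 - 4*q - 5) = (q - 5)*(q + 1)^2*(q - 5)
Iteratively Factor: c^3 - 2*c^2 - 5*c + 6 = (c + 2)*(c^2 - 4*c + 3) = (c - 3)*(c + 2)*(c - 1)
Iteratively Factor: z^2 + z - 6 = (z - 2)*(z + 3)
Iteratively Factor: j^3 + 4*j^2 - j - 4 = (j - 1)*(j^2 + 5*j + 4) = (j - 1)*(j + 4)*(j + 1)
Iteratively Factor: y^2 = (y)*(y)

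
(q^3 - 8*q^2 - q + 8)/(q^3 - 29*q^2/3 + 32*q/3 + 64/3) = 3*(q - 1)/(3*q - 8)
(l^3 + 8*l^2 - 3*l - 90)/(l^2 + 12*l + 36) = (l^2 + 2*l - 15)/(l + 6)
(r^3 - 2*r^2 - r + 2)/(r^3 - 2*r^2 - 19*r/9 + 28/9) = 9*(r^2 - r - 2)/(9*r^2 - 9*r - 28)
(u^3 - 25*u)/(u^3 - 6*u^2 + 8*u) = (u^2 - 25)/(u^2 - 6*u + 8)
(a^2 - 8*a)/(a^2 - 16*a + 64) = a/(a - 8)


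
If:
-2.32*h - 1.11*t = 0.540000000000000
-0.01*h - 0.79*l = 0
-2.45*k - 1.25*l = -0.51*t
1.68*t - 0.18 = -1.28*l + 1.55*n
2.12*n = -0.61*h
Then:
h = -0.32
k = 0.04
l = 0.00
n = 0.09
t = 0.19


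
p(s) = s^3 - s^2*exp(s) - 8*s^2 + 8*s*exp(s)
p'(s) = -s^2*exp(s) + 3*s^2 + 6*s*exp(s) - 16*s + 8*exp(s)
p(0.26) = 2.09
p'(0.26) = 8.35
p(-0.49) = -4.59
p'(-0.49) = 11.51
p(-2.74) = -82.53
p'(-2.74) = 65.33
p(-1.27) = -18.26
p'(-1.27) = 24.81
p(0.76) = 7.58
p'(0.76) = 15.19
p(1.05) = 13.19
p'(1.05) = 24.22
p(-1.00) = -12.31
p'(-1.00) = 19.37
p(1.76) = 44.51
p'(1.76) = 71.01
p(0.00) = 0.00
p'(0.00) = 8.00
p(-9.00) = -1377.02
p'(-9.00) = 386.98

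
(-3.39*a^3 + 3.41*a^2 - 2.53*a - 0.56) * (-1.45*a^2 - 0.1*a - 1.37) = 4.9155*a^5 - 4.6055*a^4 + 7.9718*a^3 - 3.6067*a^2 + 3.5221*a + 0.7672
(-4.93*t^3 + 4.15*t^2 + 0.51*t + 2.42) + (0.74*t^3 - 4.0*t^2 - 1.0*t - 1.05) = -4.19*t^3 + 0.15*t^2 - 0.49*t + 1.37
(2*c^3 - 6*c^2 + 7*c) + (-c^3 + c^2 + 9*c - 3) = c^3 - 5*c^2 + 16*c - 3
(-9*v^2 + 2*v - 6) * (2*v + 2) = -18*v^3 - 14*v^2 - 8*v - 12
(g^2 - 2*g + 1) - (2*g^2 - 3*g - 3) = -g^2 + g + 4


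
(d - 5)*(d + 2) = d^2 - 3*d - 10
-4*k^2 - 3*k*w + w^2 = (-4*k + w)*(k + w)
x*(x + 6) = x^2 + 6*x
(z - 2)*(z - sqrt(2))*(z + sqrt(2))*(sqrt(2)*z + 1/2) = sqrt(2)*z^4 - 2*sqrt(2)*z^3 + z^3/2 - 2*sqrt(2)*z^2 - z^2 - z + 4*sqrt(2)*z + 2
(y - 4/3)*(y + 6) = y^2 + 14*y/3 - 8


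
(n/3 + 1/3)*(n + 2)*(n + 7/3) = n^3/3 + 16*n^2/9 + 3*n + 14/9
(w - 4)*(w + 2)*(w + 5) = w^3 + 3*w^2 - 18*w - 40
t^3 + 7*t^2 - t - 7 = (t - 1)*(t + 1)*(t + 7)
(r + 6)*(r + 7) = r^2 + 13*r + 42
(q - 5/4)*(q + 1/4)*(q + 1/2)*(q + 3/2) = q^4 + q^3 - 25*q^2/16 - 11*q/8 - 15/64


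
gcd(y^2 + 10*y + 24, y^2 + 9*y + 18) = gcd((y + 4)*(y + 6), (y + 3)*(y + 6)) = y + 6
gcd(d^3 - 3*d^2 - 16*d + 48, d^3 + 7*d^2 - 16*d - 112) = d^2 - 16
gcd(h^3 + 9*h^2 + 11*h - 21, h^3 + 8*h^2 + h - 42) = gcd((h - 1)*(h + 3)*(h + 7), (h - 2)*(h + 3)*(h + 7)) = h^2 + 10*h + 21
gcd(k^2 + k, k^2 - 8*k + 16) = 1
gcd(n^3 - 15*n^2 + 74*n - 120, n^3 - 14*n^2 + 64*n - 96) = n^2 - 10*n + 24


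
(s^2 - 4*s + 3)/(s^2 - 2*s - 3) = (s - 1)/(s + 1)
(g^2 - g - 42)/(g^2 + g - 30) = (g - 7)/(g - 5)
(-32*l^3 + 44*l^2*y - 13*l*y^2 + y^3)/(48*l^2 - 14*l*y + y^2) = (4*l^2 - 5*l*y + y^2)/(-6*l + y)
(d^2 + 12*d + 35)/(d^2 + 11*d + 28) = (d + 5)/(d + 4)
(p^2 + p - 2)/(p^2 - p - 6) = (p - 1)/(p - 3)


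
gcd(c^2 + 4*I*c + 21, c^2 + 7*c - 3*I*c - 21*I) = c - 3*I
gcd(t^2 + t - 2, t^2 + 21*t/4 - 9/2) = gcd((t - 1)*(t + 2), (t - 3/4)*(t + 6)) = 1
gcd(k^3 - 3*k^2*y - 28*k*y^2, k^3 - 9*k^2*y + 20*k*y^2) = k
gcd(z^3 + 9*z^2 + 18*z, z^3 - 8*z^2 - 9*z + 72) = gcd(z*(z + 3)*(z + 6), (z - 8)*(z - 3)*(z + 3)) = z + 3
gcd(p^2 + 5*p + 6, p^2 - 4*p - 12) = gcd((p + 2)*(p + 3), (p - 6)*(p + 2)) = p + 2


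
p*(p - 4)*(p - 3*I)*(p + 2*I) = p^4 - 4*p^3 - I*p^3 + 6*p^2 + 4*I*p^2 - 24*p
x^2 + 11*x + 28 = (x + 4)*(x + 7)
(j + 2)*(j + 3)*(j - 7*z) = j^3 - 7*j^2*z + 5*j^2 - 35*j*z + 6*j - 42*z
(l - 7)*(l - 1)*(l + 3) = l^3 - 5*l^2 - 17*l + 21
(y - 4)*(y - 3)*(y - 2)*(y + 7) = y^4 - 2*y^3 - 37*y^2 + 158*y - 168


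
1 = 1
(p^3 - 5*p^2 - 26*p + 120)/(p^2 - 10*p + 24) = p + 5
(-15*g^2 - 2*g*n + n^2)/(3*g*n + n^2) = (-5*g + n)/n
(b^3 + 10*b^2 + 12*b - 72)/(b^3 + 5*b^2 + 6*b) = (b^3 + 10*b^2 + 12*b - 72)/(b*(b^2 + 5*b + 6))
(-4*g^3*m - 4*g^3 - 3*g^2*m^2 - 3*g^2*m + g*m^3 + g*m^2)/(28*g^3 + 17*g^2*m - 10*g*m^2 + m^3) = g*(-m - 1)/(7*g - m)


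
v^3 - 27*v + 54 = (v - 3)^2*(v + 6)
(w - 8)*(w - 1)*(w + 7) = w^3 - 2*w^2 - 55*w + 56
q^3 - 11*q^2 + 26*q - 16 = (q - 8)*(q - 2)*(q - 1)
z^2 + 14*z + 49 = (z + 7)^2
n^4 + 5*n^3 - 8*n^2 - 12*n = n*(n - 2)*(n + 1)*(n + 6)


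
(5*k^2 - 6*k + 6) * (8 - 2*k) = -10*k^3 + 52*k^2 - 60*k + 48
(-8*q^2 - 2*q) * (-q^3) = 8*q^5 + 2*q^4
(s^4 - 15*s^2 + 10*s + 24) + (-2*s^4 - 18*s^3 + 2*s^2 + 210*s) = -s^4 - 18*s^3 - 13*s^2 + 220*s + 24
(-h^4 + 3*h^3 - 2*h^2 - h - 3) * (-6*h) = 6*h^5 - 18*h^4 + 12*h^3 + 6*h^2 + 18*h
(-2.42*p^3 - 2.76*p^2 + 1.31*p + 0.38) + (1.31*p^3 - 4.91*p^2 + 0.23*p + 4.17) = -1.11*p^3 - 7.67*p^2 + 1.54*p + 4.55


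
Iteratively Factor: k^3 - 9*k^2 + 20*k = (k - 5)*(k^2 - 4*k) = (k - 5)*(k - 4)*(k)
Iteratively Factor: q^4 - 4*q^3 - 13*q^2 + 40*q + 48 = (q + 1)*(q^3 - 5*q^2 - 8*q + 48) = (q - 4)*(q + 1)*(q^2 - q - 12) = (q - 4)*(q + 1)*(q + 3)*(q - 4)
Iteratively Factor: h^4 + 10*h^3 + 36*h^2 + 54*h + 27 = (h + 1)*(h^3 + 9*h^2 + 27*h + 27) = (h + 1)*(h + 3)*(h^2 + 6*h + 9) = (h + 1)*(h + 3)^2*(h + 3)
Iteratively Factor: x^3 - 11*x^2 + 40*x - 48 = (x - 3)*(x^2 - 8*x + 16) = (x - 4)*(x - 3)*(x - 4)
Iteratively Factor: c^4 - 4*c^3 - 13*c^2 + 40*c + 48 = (c - 4)*(c^3 - 13*c - 12) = (c - 4)^2*(c^2 + 4*c + 3) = (c - 4)^2*(c + 3)*(c + 1)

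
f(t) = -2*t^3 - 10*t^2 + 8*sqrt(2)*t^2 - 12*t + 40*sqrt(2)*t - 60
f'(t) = -6*t^2 - 20*t + 16*sqrt(2)*t - 12 + 40*sqrt(2)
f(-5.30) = 38.44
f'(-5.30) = -137.90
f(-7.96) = 677.19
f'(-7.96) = -356.52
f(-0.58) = -85.02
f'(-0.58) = 41.03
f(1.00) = -16.12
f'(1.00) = 41.20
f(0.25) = -48.81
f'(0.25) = 44.85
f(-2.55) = -131.94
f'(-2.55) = -1.15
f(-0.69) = -89.47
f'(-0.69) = 39.90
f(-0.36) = -75.78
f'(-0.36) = 42.85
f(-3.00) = -127.88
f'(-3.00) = -17.31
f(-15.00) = 6317.06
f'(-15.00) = -1344.84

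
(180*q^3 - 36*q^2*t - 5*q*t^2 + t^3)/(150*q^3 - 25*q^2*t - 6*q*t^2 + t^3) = (6*q + t)/(5*q + t)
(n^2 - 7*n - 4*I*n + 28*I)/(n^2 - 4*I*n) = (n - 7)/n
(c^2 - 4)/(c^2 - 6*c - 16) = (c - 2)/(c - 8)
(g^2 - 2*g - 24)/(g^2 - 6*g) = (g + 4)/g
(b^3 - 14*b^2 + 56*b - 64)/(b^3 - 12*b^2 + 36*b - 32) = (b - 4)/(b - 2)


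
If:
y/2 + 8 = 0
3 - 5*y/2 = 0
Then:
No Solution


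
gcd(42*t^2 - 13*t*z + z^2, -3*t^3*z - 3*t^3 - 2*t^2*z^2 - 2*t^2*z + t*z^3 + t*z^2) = 1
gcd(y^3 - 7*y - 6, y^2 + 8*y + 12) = y + 2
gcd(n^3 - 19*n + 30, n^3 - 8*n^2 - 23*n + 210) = n + 5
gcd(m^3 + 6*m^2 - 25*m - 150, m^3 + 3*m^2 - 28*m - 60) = m^2 + m - 30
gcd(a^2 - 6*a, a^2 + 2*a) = a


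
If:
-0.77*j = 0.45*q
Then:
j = -0.584415584415584*q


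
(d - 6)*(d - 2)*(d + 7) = d^3 - d^2 - 44*d + 84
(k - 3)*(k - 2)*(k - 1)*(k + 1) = k^4 - 5*k^3 + 5*k^2 + 5*k - 6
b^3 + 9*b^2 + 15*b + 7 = (b + 1)^2*(b + 7)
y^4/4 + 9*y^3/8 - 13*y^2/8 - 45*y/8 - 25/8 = (y/4 + 1/4)*(y - 5/2)*(y + 1)*(y + 5)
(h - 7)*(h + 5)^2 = h^3 + 3*h^2 - 45*h - 175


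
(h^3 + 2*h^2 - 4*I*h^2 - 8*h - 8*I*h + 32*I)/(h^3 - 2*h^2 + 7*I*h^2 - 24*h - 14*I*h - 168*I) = (h^2 + h*(-2 - 4*I) + 8*I)/(h^2 + h*(-6 + 7*I) - 42*I)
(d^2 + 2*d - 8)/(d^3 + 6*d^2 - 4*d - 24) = (d + 4)/(d^2 + 8*d + 12)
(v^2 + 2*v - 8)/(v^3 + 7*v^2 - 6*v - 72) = (v - 2)/(v^2 + 3*v - 18)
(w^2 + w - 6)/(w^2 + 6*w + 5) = (w^2 + w - 6)/(w^2 + 6*w + 5)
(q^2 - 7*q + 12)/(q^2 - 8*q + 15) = (q - 4)/(q - 5)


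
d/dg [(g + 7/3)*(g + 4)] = 2*g + 19/3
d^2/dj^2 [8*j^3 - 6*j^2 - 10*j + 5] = 48*j - 12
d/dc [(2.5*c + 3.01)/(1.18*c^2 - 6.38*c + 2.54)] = (-2.95*c^2 - 7.1036*c + 25.5538)/(1.3924*c^4 - 15.0568*c^3 + 46.6988*c^2 - 32.4104*c + 6.4516)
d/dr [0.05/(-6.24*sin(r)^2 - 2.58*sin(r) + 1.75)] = (0.624*sin(r) + 0.129)*cos(r)/(6.24*sin(r)^2 + 2.58*sin(r) - 1.75)^2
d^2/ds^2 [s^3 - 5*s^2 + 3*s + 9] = 6*s - 10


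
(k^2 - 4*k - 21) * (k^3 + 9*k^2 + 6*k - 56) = k^5 + 5*k^4 - 51*k^3 - 269*k^2 + 98*k + 1176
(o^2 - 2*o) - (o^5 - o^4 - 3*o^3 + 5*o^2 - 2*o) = -o^5 + o^4 + 3*o^3 - 4*o^2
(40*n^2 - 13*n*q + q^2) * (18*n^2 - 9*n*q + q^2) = 720*n^4 - 594*n^3*q + 175*n^2*q^2 - 22*n*q^3 + q^4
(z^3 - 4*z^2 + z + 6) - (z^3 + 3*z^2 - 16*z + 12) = -7*z^2 + 17*z - 6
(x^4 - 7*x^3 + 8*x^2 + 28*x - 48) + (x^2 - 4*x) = x^4 - 7*x^3 + 9*x^2 + 24*x - 48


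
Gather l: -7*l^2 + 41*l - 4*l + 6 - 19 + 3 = -7*l^2 + 37*l - 10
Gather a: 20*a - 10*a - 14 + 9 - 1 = 10*a - 6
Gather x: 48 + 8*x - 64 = 8*x - 16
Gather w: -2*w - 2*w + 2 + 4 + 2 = 8 - 4*w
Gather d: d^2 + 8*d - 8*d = d^2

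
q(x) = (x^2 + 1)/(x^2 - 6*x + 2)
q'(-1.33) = -0.05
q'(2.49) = -0.58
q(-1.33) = 0.24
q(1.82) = -0.77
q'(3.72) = -1.66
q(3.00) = -1.43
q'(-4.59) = -0.05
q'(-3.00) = -0.06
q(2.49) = -1.07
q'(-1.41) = -0.06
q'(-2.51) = -0.07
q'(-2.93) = -0.06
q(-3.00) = 0.34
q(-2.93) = 0.34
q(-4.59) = 0.44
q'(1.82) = -0.33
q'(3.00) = -0.86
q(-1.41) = 0.24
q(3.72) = -2.29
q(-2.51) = 0.31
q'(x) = 2*x/(x^2 - 6*x + 2) + (6 - 2*x)*(x^2 + 1)/(x^2 - 6*x + 2)^2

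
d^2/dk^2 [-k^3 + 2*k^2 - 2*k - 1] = 4 - 6*k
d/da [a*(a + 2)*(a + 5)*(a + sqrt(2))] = 4*a^3 + 3*sqrt(2)*a^2 + 21*a^2 + 14*sqrt(2)*a + 20*a + 10*sqrt(2)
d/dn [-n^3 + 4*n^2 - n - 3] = -3*n^2 + 8*n - 1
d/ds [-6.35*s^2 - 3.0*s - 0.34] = -12.7*s - 3.0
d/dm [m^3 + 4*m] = 3*m^2 + 4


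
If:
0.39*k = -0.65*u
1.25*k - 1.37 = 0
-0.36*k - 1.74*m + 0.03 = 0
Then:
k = 1.10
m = -0.21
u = -0.66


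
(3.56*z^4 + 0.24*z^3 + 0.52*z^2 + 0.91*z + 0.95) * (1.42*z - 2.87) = 5.0552*z^5 - 9.8764*z^4 + 0.0496*z^3 - 0.2002*z^2 - 1.2627*z - 2.7265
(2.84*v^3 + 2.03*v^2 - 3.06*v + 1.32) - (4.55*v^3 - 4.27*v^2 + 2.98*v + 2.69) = -1.71*v^3 + 6.3*v^2 - 6.04*v - 1.37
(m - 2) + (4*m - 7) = 5*m - 9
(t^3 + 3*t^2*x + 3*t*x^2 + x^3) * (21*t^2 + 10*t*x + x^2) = 21*t^5 + 73*t^4*x + 94*t^3*x^2 + 54*t^2*x^3 + 13*t*x^4 + x^5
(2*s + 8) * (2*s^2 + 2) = 4*s^3 + 16*s^2 + 4*s + 16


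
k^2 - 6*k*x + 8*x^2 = (k - 4*x)*(k - 2*x)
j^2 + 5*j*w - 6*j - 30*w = (j - 6)*(j + 5*w)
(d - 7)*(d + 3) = d^2 - 4*d - 21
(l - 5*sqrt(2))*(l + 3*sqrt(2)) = l^2 - 2*sqrt(2)*l - 30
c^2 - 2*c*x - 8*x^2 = (c - 4*x)*(c + 2*x)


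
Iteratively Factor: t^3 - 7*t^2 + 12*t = (t)*(t^2 - 7*t + 12) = t*(t - 3)*(t - 4)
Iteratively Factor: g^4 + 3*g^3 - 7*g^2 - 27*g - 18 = (g + 2)*(g^3 + g^2 - 9*g - 9) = (g + 2)*(g + 3)*(g^2 - 2*g - 3) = (g + 1)*(g + 2)*(g + 3)*(g - 3)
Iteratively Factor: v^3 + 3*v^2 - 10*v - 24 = (v + 4)*(v^2 - v - 6) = (v + 2)*(v + 4)*(v - 3)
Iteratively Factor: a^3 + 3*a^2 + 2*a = (a + 1)*(a^2 + 2*a) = (a + 1)*(a + 2)*(a)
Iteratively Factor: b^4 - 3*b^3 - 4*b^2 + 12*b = (b + 2)*(b^3 - 5*b^2 + 6*b) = (b - 3)*(b + 2)*(b^2 - 2*b) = (b - 3)*(b - 2)*(b + 2)*(b)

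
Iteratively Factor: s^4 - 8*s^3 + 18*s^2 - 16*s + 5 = (s - 1)*(s^3 - 7*s^2 + 11*s - 5) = (s - 1)^2*(s^2 - 6*s + 5) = (s - 1)^3*(s - 5)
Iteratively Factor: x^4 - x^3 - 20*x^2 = (x + 4)*(x^3 - 5*x^2) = x*(x + 4)*(x^2 - 5*x) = x^2*(x + 4)*(x - 5)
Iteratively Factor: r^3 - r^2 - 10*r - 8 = (r + 2)*(r^2 - 3*r - 4) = (r - 4)*(r + 2)*(r + 1)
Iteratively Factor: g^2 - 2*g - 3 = (g + 1)*(g - 3)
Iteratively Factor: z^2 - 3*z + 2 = (z - 2)*(z - 1)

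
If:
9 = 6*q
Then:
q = 3/2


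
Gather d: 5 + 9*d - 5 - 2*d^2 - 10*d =-2*d^2 - d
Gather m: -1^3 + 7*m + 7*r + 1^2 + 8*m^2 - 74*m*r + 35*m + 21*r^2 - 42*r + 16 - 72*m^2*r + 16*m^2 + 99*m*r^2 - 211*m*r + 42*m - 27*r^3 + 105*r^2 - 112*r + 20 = m^2*(24 - 72*r) + m*(99*r^2 - 285*r + 84) - 27*r^3 + 126*r^2 - 147*r + 36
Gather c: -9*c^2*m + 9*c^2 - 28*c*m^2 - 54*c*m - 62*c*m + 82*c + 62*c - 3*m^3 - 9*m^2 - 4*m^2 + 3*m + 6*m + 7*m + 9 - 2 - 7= c^2*(9 - 9*m) + c*(-28*m^2 - 116*m + 144) - 3*m^3 - 13*m^2 + 16*m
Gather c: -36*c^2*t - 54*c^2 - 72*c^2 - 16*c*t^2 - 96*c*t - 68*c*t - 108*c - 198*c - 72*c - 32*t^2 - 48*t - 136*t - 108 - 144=c^2*(-36*t - 126) + c*(-16*t^2 - 164*t - 378) - 32*t^2 - 184*t - 252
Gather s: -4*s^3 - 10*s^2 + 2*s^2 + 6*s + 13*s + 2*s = -4*s^3 - 8*s^2 + 21*s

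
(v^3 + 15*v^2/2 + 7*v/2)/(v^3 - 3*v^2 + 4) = v*(2*v^2 + 15*v + 7)/(2*(v^3 - 3*v^2 + 4))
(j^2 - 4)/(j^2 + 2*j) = (j - 2)/j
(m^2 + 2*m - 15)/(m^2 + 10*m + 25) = (m - 3)/(m + 5)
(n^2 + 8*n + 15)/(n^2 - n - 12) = (n + 5)/(n - 4)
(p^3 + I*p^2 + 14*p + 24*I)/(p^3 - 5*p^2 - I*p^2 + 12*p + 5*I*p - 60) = (p + 2*I)/(p - 5)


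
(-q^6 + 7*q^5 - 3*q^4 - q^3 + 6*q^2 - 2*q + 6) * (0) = 0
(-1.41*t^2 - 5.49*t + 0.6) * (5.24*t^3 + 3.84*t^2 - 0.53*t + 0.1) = -7.3884*t^5 - 34.182*t^4 - 17.1903*t^3 + 5.0727*t^2 - 0.867*t + 0.06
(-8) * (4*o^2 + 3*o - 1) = -32*o^2 - 24*o + 8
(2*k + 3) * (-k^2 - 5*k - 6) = -2*k^3 - 13*k^2 - 27*k - 18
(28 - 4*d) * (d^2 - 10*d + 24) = -4*d^3 + 68*d^2 - 376*d + 672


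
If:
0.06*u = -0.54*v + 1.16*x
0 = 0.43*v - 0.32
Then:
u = 19.3333333333333*x - 6.69767441860465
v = 0.74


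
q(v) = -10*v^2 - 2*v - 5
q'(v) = -20*v - 2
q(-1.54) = -25.64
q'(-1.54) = 28.80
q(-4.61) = -208.30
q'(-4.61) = 90.20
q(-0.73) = -8.87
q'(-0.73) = 12.60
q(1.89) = -44.50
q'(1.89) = -39.80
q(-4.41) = -190.66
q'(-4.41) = 86.20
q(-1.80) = -33.80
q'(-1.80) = 34.00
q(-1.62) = -28.00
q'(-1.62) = 30.40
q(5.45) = -312.92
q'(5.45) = -111.00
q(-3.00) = -89.00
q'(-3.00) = 58.00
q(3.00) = -101.00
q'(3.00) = -62.00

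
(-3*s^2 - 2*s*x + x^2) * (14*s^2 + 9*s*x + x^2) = -42*s^4 - 55*s^3*x - 7*s^2*x^2 + 7*s*x^3 + x^4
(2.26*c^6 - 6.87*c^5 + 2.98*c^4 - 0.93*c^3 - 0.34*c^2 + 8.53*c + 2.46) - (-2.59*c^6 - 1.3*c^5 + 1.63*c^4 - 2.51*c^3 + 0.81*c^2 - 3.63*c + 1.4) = 4.85*c^6 - 5.57*c^5 + 1.35*c^4 + 1.58*c^3 - 1.15*c^2 + 12.16*c + 1.06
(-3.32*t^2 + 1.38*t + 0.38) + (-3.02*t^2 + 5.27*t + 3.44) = -6.34*t^2 + 6.65*t + 3.82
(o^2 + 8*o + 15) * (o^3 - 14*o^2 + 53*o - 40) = o^5 - 6*o^4 - 44*o^3 + 174*o^2 + 475*o - 600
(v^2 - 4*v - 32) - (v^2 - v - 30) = -3*v - 2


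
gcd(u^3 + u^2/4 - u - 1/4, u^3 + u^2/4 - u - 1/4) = u^3 + u^2/4 - u - 1/4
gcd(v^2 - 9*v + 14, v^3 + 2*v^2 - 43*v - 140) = v - 7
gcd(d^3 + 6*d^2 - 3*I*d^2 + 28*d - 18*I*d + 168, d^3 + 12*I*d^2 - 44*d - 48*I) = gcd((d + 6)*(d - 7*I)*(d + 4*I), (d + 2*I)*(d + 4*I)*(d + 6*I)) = d + 4*I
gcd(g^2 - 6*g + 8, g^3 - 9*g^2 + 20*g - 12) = g - 2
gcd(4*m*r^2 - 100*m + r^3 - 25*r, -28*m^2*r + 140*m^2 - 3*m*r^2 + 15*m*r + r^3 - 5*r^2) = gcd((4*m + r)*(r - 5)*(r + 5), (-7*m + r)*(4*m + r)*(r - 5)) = 4*m*r - 20*m + r^2 - 5*r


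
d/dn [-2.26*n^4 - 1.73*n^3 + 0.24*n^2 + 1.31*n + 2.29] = -9.04*n^3 - 5.19*n^2 + 0.48*n + 1.31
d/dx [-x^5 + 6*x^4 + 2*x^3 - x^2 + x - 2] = -5*x^4 + 24*x^3 + 6*x^2 - 2*x + 1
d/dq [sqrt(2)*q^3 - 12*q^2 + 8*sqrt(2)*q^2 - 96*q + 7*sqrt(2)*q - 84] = 3*sqrt(2)*q^2 - 24*q + 16*sqrt(2)*q - 96 + 7*sqrt(2)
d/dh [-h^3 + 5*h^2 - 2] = h*(10 - 3*h)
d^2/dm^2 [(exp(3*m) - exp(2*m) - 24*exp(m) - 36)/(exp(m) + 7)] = 4*(exp(4*m) + 19*exp(3*m) + 105*exp(2*m) - 16*exp(m) - 231)*exp(m)/(exp(3*m) + 21*exp(2*m) + 147*exp(m) + 343)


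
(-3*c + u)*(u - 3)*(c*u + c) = -3*c^2*u^2 + 6*c^2*u + 9*c^2 + c*u^3 - 2*c*u^2 - 3*c*u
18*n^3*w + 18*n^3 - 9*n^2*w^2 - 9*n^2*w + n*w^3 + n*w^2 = (-6*n + w)*(-3*n + w)*(n*w + n)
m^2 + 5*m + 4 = (m + 1)*(m + 4)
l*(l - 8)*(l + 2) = l^3 - 6*l^2 - 16*l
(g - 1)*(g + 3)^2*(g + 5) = g^4 + 10*g^3 + 28*g^2 + 6*g - 45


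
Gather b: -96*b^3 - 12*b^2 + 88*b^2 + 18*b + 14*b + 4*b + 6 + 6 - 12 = -96*b^3 + 76*b^2 + 36*b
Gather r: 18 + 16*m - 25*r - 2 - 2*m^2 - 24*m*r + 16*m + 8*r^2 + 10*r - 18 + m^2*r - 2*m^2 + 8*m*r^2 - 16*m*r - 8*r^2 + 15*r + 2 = -4*m^2 + 8*m*r^2 + 32*m + r*(m^2 - 40*m)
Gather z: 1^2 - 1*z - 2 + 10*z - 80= 9*z - 81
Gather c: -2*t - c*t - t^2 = -c*t - t^2 - 2*t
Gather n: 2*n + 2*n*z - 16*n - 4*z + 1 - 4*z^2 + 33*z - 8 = n*(2*z - 14) - 4*z^2 + 29*z - 7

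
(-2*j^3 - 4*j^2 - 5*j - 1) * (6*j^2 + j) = -12*j^5 - 26*j^4 - 34*j^3 - 11*j^2 - j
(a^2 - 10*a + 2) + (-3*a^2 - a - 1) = -2*a^2 - 11*a + 1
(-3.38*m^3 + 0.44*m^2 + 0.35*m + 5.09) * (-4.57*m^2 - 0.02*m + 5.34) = 15.4466*m^5 - 1.9432*m^4 - 19.6575*m^3 - 20.9187*m^2 + 1.7672*m + 27.1806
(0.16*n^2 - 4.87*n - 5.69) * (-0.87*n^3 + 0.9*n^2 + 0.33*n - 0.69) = -0.1392*n^5 + 4.3809*n^4 + 0.620100000000001*n^3 - 6.8385*n^2 + 1.4826*n + 3.9261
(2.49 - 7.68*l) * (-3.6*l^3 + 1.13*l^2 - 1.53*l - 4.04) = 27.648*l^4 - 17.6424*l^3 + 14.5641*l^2 + 27.2175*l - 10.0596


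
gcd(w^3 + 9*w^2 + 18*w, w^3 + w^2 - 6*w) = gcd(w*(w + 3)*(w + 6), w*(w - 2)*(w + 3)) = w^2 + 3*w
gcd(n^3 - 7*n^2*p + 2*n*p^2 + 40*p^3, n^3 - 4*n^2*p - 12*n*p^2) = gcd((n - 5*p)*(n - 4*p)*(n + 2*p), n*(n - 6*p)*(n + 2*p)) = n + 2*p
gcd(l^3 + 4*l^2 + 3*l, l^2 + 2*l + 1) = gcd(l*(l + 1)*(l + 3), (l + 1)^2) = l + 1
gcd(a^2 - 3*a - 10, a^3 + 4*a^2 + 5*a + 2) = a + 2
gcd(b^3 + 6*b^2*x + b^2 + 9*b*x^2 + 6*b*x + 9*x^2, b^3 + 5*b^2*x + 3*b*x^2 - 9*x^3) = b^2 + 6*b*x + 9*x^2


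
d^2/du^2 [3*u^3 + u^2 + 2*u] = 18*u + 2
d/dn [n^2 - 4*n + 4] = 2*n - 4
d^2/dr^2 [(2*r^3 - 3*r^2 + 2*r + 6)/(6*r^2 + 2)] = 3*(4*r^3 + 63*r^2 - 4*r - 7)/(27*r^6 + 27*r^4 + 9*r^2 + 1)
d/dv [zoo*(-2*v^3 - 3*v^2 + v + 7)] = zoo*(v^2 + v + 1)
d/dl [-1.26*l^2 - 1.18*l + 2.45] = -2.52*l - 1.18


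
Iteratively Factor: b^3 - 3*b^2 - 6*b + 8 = (b - 1)*(b^2 - 2*b - 8) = (b - 4)*(b - 1)*(b + 2)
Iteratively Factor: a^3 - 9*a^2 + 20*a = (a - 5)*(a^2 - 4*a) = (a - 5)*(a - 4)*(a)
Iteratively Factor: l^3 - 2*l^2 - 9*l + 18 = (l + 3)*(l^2 - 5*l + 6) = (l - 2)*(l + 3)*(l - 3)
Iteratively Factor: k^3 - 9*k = (k + 3)*(k^2 - 3*k) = (k - 3)*(k + 3)*(k)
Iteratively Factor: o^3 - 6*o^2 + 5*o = (o - 5)*(o^2 - o) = o*(o - 5)*(o - 1)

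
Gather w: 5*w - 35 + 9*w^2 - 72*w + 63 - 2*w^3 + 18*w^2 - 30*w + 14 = -2*w^3 + 27*w^2 - 97*w + 42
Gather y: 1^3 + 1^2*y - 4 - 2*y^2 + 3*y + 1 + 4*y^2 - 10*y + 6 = 2*y^2 - 6*y + 4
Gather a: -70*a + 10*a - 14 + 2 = -60*a - 12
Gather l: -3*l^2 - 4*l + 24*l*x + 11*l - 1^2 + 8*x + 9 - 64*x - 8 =-3*l^2 + l*(24*x + 7) - 56*x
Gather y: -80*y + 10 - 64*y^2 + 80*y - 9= 1 - 64*y^2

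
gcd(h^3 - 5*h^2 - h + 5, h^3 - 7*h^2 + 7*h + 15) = h^2 - 4*h - 5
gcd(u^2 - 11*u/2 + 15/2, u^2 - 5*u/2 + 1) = 1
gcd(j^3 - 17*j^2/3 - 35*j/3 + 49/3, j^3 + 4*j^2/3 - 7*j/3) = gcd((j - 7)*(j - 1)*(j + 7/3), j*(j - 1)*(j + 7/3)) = j^2 + 4*j/3 - 7/3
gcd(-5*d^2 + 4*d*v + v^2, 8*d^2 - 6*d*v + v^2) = 1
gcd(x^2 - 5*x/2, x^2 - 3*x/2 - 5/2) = x - 5/2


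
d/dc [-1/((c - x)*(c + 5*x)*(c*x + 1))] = (x*(c - x)*(c + 5*x) + (c - x)*(c*x + 1) + (c + 5*x)*(c*x + 1))/((c - x)^2*(c + 5*x)^2*(c*x + 1)^2)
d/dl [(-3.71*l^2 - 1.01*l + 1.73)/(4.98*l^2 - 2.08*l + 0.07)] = (12.7466*l^2 - 17.7502*l + 3.5277)/(24.8004*l^4 - 20.7168*l^3 + 5.0236*l^2 - 0.2912*l + 0.0049)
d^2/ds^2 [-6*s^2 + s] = -12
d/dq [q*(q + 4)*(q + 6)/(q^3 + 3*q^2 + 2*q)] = (-7*q^2 - 44*q - 52)/(q^4 + 6*q^3 + 13*q^2 + 12*q + 4)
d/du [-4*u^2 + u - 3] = 1 - 8*u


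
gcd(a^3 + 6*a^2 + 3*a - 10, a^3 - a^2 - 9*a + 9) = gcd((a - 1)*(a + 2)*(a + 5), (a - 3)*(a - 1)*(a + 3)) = a - 1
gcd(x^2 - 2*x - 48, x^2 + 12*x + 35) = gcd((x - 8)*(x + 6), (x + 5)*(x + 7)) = 1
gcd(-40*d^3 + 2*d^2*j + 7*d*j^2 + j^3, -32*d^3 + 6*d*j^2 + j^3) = 8*d^2 - 2*d*j - j^2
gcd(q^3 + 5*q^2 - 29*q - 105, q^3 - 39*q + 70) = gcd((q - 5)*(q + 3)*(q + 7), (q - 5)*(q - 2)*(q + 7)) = q^2 + 2*q - 35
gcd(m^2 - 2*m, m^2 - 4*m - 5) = 1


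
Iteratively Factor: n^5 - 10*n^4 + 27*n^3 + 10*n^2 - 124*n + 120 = (n - 2)*(n^4 - 8*n^3 + 11*n^2 + 32*n - 60) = (n - 2)^2*(n^3 - 6*n^2 - n + 30) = (n - 3)*(n - 2)^2*(n^2 - 3*n - 10) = (n - 5)*(n - 3)*(n - 2)^2*(n + 2)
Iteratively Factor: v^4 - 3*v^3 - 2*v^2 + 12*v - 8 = (v - 1)*(v^3 - 2*v^2 - 4*v + 8) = (v - 2)*(v - 1)*(v^2 - 4) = (v - 2)^2*(v - 1)*(v + 2)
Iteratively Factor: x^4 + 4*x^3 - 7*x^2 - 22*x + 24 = (x + 4)*(x^3 - 7*x + 6) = (x + 3)*(x + 4)*(x^2 - 3*x + 2) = (x - 2)*(x + 3)*(x + 4)*(x - 1)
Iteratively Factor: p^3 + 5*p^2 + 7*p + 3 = (p + 1)*(p^2 + 4*p + 3) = (p + 1)^2*(p + 3)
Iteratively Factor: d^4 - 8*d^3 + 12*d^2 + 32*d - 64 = (d - 4)*(d^3 - 4*d^2 - 4*d + 16) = (d - 4)^2*(d^2 - 4) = (d - 4)^2*(d + 2)*(d - 2)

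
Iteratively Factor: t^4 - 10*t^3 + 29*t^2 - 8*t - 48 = (t - 4)*(t^3 - 6*t^2 + 5*t + 12) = (t - 4)^2*(t^2 - 2*t - 3) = (t - 4)^2*(t + 1)*(t - 3)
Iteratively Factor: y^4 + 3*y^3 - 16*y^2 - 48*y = (y + 4)*(y^3 - y^2 - 12*y) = (y - 4)*(y + 4)*(y^2 + 3*y) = (y - 4)*(y + 3)*(y + 4)*(y)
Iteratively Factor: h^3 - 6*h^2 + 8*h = (h - 4)*(h^2 - 2*h) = h*(h - 4)*(h - 2)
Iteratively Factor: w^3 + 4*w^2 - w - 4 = (w + 1)*(w^2 + 3*w - 4) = (w + 1)*(w + 4)*(w - 1)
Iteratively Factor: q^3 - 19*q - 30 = (q + 2)*(q^2 - 2*q - 15) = (q + 2)*(q + 3)*(q - 5)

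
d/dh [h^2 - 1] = 2*h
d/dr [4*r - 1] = 4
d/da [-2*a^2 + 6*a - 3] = 6 - 4*a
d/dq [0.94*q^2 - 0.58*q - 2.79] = 1.88*q - 0.58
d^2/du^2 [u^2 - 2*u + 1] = 2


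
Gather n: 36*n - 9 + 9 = 36*n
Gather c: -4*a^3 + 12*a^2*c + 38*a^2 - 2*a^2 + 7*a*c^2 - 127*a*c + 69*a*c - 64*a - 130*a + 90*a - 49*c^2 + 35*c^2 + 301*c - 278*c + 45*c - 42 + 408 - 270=-4*a^3 + 36*a^2 - 104*a + c^2*(7*a - 14) + c*(12*a^2 - 58*a + 68) + 96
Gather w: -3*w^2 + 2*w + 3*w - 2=-3*w^2 + 5*w - 2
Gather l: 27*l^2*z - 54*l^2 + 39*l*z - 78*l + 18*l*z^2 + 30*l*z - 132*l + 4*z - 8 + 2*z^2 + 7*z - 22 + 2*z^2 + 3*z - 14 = l^2*(27*z - 54) + l*(18*z^2 + 69*z - 210) + 4*z^2 + 14*z - 44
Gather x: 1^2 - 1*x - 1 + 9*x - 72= 8*x - 72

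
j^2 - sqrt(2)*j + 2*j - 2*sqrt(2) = (j + 2)*(j - sqrt(2))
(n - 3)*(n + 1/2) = n^2 - 5*n/2 - 3/2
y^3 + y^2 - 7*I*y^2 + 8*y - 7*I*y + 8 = (y + 1)*(y - 8*I)*(y + I)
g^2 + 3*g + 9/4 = (g + 3/2)^2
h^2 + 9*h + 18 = (h + 3)*(h + 6)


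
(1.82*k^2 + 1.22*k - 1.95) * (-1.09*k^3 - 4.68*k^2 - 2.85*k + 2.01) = -1.9838*k^5 - 9.8474*k^4 - 8.7711*k^3 + 9.3072*k^2 + 8.0097*k - 3.9195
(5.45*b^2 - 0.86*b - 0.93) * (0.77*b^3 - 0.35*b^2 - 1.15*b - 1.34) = 4.1965*b^5 - 2.5697*b^4 - 6.6826*b^3 - 5.9885*b^2 + 2.2219*b + 1.2462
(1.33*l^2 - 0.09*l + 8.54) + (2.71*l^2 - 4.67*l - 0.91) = 4.04*l^2 - 4.76*l + 7.63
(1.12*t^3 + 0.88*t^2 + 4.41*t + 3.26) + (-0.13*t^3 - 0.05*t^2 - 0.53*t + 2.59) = 0.99*t^3 + 0.83*t^2 + 3.88*t + 5.85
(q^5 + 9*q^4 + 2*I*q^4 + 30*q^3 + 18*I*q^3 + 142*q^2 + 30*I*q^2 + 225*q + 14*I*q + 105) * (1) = q^5 + 9*q^4 + 2*I*q^4 + 30*q^3 + 18*I*q^3 + 142*q^2 + 30*I*q^2 + 225*q + 14*I*q + 105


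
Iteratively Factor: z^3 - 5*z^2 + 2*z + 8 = (z - 4)*(z^2 - z - 2) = (z - 4)*(z + 1)*(z - 2)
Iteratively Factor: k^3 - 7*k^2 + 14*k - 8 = (k - 2)*(k^2 - 5*k + 4) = (k - 4)*(k - 2)*(k - 1)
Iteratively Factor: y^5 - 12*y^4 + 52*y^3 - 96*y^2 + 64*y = (y)*(y^4 - 12*y^3 + 52*y^2 - 96*y + 64) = y*(y - 2)*(y^3 - 10*y^2 + 32*y - 32) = y*(y - 4)*(y - 2)*(y^2 - 6*y + 8) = y*(y - 4)*(y - 2)^2*(y - 4)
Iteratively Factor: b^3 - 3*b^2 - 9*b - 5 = (b + 1)*(b^2 - 4*b - 5) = (b + 1)^2*(b - 5)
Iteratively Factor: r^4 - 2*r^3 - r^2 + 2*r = (r - 2)*(r^3 - r) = (r - 2)*(r + 1)*(r^2 - r) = r*(r - 2)*(r + 1)*(r - 1)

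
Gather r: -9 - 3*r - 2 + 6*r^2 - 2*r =6*r^2 - 5*r - 11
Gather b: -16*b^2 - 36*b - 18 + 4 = -16*b^2 - 36*b - 14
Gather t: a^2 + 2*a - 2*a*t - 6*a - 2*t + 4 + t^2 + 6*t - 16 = a^2 - 4*a + t^2 + t*(4 - 2*a) - 12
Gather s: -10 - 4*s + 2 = -4*s - 8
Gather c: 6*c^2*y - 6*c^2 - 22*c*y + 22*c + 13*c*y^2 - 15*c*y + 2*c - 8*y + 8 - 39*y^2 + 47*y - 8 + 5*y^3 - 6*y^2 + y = c^2*(6*y - 6) + c*(13*y^2 - 37*y + 24) + 5*y^3 - 45*y^2 + 40*y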